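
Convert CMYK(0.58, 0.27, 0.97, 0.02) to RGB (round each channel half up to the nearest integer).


R = 255 × (1-C) × (1-K) = 255 × 0.42 × 0.98 = 104.958 → 105
G = 255 × (1-M) × (1-K) = 255 × 0.73 × 0.98 = 182.427 → 182
B = 255 × (1-Y) × (1-K) = 255 × 0.03 × 0.98 = 7.497 → 7
= RGB(105, 182, 7)


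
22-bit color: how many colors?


Colors = 2^bits = 2^22
= 4,194,304 colors


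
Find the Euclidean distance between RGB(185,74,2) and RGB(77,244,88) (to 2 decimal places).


d = √[(R₁-R₂)² + (G₁-G₂)² + (B₁-B₂)²]
d = √[(185-77)² + (74-244)² + (2-88)²]
d = √[11664 + 28900 + 7396]
d = √47960
d ≈ 219.00


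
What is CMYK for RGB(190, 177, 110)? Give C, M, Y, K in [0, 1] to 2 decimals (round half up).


R'=190/255≈0.7451, G'=177/255≈0.6941, B'=110/255≈0.4314
K = 1 - max(R',G',B') = 1 - 190/255 = 65/255 = 0.25490… → 0.25
(1-R'-K)/(1-K) simplifies to (max-R)/max with max = 190:
C = (190-190)/190 = 0/190 = 0 → 0.00
M = (190-177)/190 = 13/190 = 0.06842… → 0.07
Y = (190-110)/190 = 80/190 = 0.42105… → 0.42
= CMYK(0.00, 0.07, 0.42, 0.25)


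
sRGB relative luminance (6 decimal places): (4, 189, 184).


Linearize each channel (sRGB transfer function): c = v/255; c_lin = c/12.92 if c ≤ 0.04045, else ((c+0.055)/1.055)^2.4
  R: 4/255 ≈ 0.015686 ≤ 0.04045 → 0.015686/12.92 ≈ 0.001214
  G: 189/255 ≈ 0.741176 > 0.04045 → ((0.741176+0.055)/1.055)^2.4 ≈ 0.508881
  B: 184/255 ≈ 0.721569 > 0.04045 → ((0.721569+0.055)/1.055)^2.4 ≈ 0.479320
R_lin = 0.001214, G_lin = 0.508881, B_lin = 0.479320
L = 0.2126×R + 0.7152×G + 0.0722×B
L = 0.2126×0.001214 + 0.7152×0.508881 + 0.0722×0.479320
L ≈ 0.398817


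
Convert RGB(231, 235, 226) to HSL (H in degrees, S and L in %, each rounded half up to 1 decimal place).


Normalize: R'=231/255≈0.9059, G'=235/255≈0.9216, B'=226/255≈0.8863
Max=235/255, Min=226/255, Δ=Max-Min=9/255
L = (Max+Min)/2 = (235+226)/510 = 461/510 = 0.90392… → L = 90.4%
L > 0.5 → S = Δ/(2-Max-Min) = 9/(510-235-226) = 9/49 = 0.18367… → S = 18.4%
(the 1/255 factors cancel in S and H, so raw channel differences can be used)
Max is G' → H = 60 × ((B-R)/Δ + 2) = 60 × ((226-231)/9 + 2)
  -5/9 + 2 = -0.5555… + 2 = 1.4444…
  H = 60 × 1.4444… = 86.666…° → H = 86.7°
= HSL(86.7°, 18.4%, 90.4%)


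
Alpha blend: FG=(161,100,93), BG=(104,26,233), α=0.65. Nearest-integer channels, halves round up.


C = α×F + (1-α)×B, with 1-α = 0.35
R: 0.65×161 + 0.35×104 = 104.65 + 36.40 = 141.05 → 141
G: 0.65×100 + 0.35×26 = 65.00 + 9.10 = 74.10 → 74
B: 0.65×93 + 0.35×233 = 60.45 + 81.55 = 142.00 → 142
= RGB(141, 74, 142)


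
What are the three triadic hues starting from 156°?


Triadic: equally spaced at 120° intervals
H1 = 156°
H2 = (156 + 120) mod 360 = 276°
H3 = (156 + 240) mod 360 = 36°
Triadic = 156°, 276°, 36°


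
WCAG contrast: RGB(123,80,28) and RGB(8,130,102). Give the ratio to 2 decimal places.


Linearize each sRGB channel c=v/255: c/12.92 if c ≤ 0.04045 else ((c+0.055)/1.055)^2.4
L = 0.2126×R_lin + 0.7152×G_lin + 0.0722×B_lin
Color 1 (123,80,28):
  R=123: 123/255≈0.4824 > 0.04045 → ((0.4824+0.055)/1.055)^2.4 ≈ 0.19807
  G=80: 80/255≈0.3137 > 0.04045 → ((0.3137+0.055)/1.055)^2.4 ≈ 0.08022
  B=28: 28/255≈0.1098 > 0.04045 → ((0.1098+0.055)/1.055)^2.4 ≈ 0.01161
  L1 = 0.2126×0.19807 + 0.7152×0.08022 + 0.0722×0.01161 ≈ 0.10032
Color 2 (8,130,102):
  R=8: 8/255≈0.0314 ≤ 0.04045 → 0.0314/12.92 ≈ 0.00243
  G=130: 130/255≈0.5098 > 0.04045 → ((0.5098+0.055)/1.055)^2.4 ≈ 0.22323
  B=102: 102/255≈0.4000 > 0.04045 → ((0.4000+0.055)/1.055)^2.4 ≈ 0.13287
  L2 = 0.2126×0.00243 + 0.7152×0.22323 + 0.0722×0.13287 ≈ 0.16976
Lighter = 0.16976, Darker = 0.10032
Ratio = (L_lighter + 0.05) / (L_darker + 0.05)
Ratio = (0.16976 + 0.05) / (0.10032 + 0.05) = 0.21976 / 0.15032 ≈ 1.4619
Ratio ≈ 1.46:1


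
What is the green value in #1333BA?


Color: #1333BA
R = 13 = 19
G = 33 = 51
B = BA = 186
Green = 51


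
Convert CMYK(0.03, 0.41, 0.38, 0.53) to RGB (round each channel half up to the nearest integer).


R = 255 × (1-C) × (1-K) = 255 × 0.97 × 0.47 = 116.2545 → 116
G = 255 × (1-M) × (1-K) = 255 × 0.59 × 0.47 = 70.7115 → 71
B = 255 × (1-Y) × (1-K) = 255 × 0.62 × 0.47 = 74.307 → 74
= RGB(116, 71, 74)


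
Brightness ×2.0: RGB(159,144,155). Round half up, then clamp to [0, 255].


Multiply each channel by 2.0, round half up, clamp to [0, 255]
R: 159×2.0 = 318 → clamp → 255
G: 144×2.0 = 288 → clamp → 255
B: 155×2.0 = 310 → clamp → 255
= RGB(255, 255, 255)


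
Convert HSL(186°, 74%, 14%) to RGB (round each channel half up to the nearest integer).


H=186°, S=0.74, L=0.14
C = (1-|2L-1|)×S = (1-|-0.72|)×0.74 = 0.2072
H' = H/60 = 186/60 ≈ 3.1000; X = C×(1-|H' mod 2 - 1|) = 0.18648
m = L - C/2 = 0.14 - 0.1036 = 0.0364
Sector ⌊H'⌋ = 3 → (R',G',B') = (0.0, 0.18648, 0.2072)
RGB = ((R'+m)×255, (G'+m)×255, (B'+m)×255) = (9.282, 56.8344, 62.118)
Round half up → RGB(9, 57, 62)


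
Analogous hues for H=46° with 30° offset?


Base hue: 46°
Left analog: (46 - 30) mod 360 = 16°
Right analog: (46 + 30) mod 360 = 76°
Analogous hues = 16° and 76°


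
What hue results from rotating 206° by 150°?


New hue = (H + rotation) mod 360
New hue = (206 + 150) mod 360
= 356 mod 360
= 356°


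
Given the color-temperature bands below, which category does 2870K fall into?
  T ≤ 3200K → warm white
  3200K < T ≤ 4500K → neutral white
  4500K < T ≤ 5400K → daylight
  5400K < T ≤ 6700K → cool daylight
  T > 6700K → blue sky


Temperature: 2870K
2870K ≤ 3200K → warm white
Classification: warm white


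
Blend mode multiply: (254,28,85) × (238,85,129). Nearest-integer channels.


Multiply: C = A×B/255, rounded to nearest integer
R: 254×238/255 = 60452/255 ≈ 237.067 → 237
G: 28×85/255 = 2380/255 ≈ 9.333 → 9
B: 85×129/255 = 10965/255 ≈ 43.000 → 43
= RGB(237, 9, 43)


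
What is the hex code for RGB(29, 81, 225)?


R = 29 → 1D (hex)
G = 81 → 51 (hex)
B = 225 → E1 (hex)
Hex = #1D51E1


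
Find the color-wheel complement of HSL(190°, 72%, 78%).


Complement = opposite side of color wheel = hue + 180°
H' = (190 + 180) mod 360 = 10°
S and L unchanged.
= HSL(10°, 72%, 78%)


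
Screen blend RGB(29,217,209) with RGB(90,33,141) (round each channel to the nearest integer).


Screen: C = 255 - (255-A)×(255-B)/255, rounded to nearest integer
R: 255 - (255-29)×(255-90)/255 = 255 - 37290/255 ≈ 255 - 146.235 = 108.765 → 109
G: 255 - (255-217)×(255-33)/255 = 255 - 8436/255 ≈ 255 - 33.082 = 221.918 → 222
B: 255 - (255-209)×(255-141)/255 = 255 - 5244/255 ≈ 255 - 20.565 = 234.435 → 234
= RGB(109, 222, 234)


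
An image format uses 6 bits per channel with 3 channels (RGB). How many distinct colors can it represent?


Total bits = 6 bits/channel × 3 channels = 18 bits
Distinct colors = 2^18
= 262,144 colors


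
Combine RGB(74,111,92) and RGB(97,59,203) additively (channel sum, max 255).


Additive: each channel = min(255, C₁+C₂)
R: 74+97 = 171 → 171
G: 111+59 = 170 → 170
B: 92+203 = 295 → 255
= RGB(171, 170, 255)


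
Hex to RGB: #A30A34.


A3 → 163 (R)
0A → 10 (G)
34 → 52 (B)
= RGB(163, 10, 52)


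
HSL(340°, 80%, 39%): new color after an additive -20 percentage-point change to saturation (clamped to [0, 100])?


Original S = 80%
Adjustment = -20 percentage points
New S = 80 + (-20) = 60
Clamp to [0, 100] → 60
= HSL(340°, 60%, 39%)


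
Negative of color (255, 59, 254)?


Invert: (255-R, 255-G, 255-B)
R: 255-255 = 0
G: 255-59 = 196
B: 255-254 = 1
= RGB(0, 196, 1)


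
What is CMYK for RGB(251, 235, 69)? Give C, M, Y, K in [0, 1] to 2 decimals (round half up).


R'=251/255≈0.9843, G'=235/255≈0.9216, B'=69/255≈0.2706
K = 1 - max(R',G',B') = 1 - 251/255 = 4/255 = 0.01568… → 0.02
(1-R'-K)/(1-K) simplifies to (max-R)/max with max = 251:
C = (251-251)/251 = 0/251 = 0 → 0.00
M = (251-235)/251 = 16/251 = 0.06374… → 0.06
Y = (251-69)/251 = 182/251 = 0.72509… → 0.73
= CMYK(0.00, 0.06, 0.73, 0.02)


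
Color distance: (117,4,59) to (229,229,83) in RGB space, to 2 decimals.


d = √[(R₁-R₂)² + (G₁-G₂)² + (B₁-B₂)²]
d = √[(117-229)² + (4-229)² + (59-83)²]
d = √[12544 + 50625 + 576]
d = √63745
d ≈ 252.48


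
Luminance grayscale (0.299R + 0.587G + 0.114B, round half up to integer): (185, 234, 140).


Gray = 0.299×R + 0.587×G + 0.114×B
Gray = 0.299×185 + 0.587×234 + 0.114×140
Gray = 55.315 + 137.358 + 15.960
Gray = 208.633 → round half up → 209
Gray = 209


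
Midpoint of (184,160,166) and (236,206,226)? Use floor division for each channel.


Midpoint: each channel = ⌊(C₁+C₂)/2⌋
R: ⌊(184+236)/2⌋ = 210
G: ⌊(160+206)/2⌋ = 183
B: ⌊(166+226)/2⌋ = 196
= RGB(210, 183, 196)


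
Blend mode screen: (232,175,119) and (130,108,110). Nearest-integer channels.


Screen: C = 255 - (255-A)×(255-B)/255, rounded to nearest integer
R: 255 - (255-232)×(255-130)/255 = 255 - 2875/255 ≈ 255 - 11.275 = 243.725 → 244
G: 255 - (255-175)×(255-108)/255 = 255 - 11760/255 ≈ 255 - 46.118 = 208.882 → 209
B: 255 - (255-119)×(255-110)/255 = 255 - 19720/255 ≈ 255 - 77.333 = 177.667 → 178
= RGB(244, 209, 178)


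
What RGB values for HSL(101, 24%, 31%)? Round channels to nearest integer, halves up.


H=101°, S=0.24, L=0.31
C = (1-|2L-1|)×S = (1-|-0.38|)×0.24 = 0.1488
H' = H/60 = 101/60 ≈ 1.6833; X = C×(1-|H' mod 2 - 1|) = 0.04712
m = L - C/2 = 0.31 - 0.0744 = 0.2356
Sector ⌊H'⌋ = 1 → (R',G',B') = (0.04712, 0.1488, 0.0)
RGB = ((R'+m)×255, (G'+m)×255, (B'+m)×255) = (72.0936, 98.022, 60.078)
Round half up → RGB(72, 98, 60)


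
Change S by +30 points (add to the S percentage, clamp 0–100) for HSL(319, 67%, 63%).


Original S = 67%
Adjustment = +30 percentage points
New S = 67 + (30) = 97
Clamp to [0, 100] → 97
= HSL(319°, 97%, 63%)


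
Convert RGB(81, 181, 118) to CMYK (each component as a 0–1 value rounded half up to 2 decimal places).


R'=81/255≈0.3176, G'=181/255≈0.7098, B'=118/255≈0.4627
K = 1 - max(R',G',B') = 1 - 181/255 = 74/255 = 0.29019… → 0.29
(1-R'-K)/(1-K) simplifies to (max-R)/max with max = 181:
C = (181-81)/181 = 100/181 = 0.55248… → 0.55
M = (181-181)/181 = 0/181 = 0 → 0.00
Y = (181-118)/181 = 63/181 = 0.34806… → 0.35
= CMYK(0.55, 0.00, 0.35, 0.29)


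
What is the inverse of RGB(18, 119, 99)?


Invert: (255-R, 255-G, 255-B)
R: 255-18 = 237
G: 255-119 = 136
B: 255-99 = 156
= RGB(237, 136, 156)


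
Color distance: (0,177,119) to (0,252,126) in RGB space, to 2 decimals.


d = √[(R₁-R₂)² + (G₁-G₂)² + (B₁-B₂)²]
d = √[(0-0)² + (177-252)² + (119-126)²]
d = √[0 + 5625 + 49]
d = √5674
d ≈ 75.33


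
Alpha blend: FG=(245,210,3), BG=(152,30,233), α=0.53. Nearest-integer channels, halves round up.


C = α×F + (1-α)×B, with 1-α = 0.47
R: 0.53×245 + 0.47×152 = 129.85 + 71.44 = 201.29 → 201
G: 0.53×210 + 0.47×30 = 111.30 + 14.10 = 125.40 → 125
B: 0.53×3 + 0.47×233 = 1.59 + 109.51 = 111.10 → 111
= RGB(201, 125, 111)


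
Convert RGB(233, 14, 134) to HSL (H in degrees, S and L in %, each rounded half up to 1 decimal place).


Normalize: R'=233/255≈0.9137, G'=14/255≈0.0549, B'=134/255≈0.5255
Max=233/255, Min=14/255, Δ=Max-Min=219/255
L = (Max+Min)/2 = (233+14)/510 = 247/510 = 0.48431… → L = 48.4%
L ≤ 0.5 → S = Δ/(Max+Min) = 219/(233+14) = 219/247 = 0.88663… → S = 88.7%
(the 1/255 factors cancel in S and H, so raw channel differences can be used)
Max is R' → H = 60 × (((G-B)/Δ) mod 6) = 60 × (((14-134)/219) mod 6)
  (-120)/219 = -0.5479…; negative, so add 6 → 5.4520…
  H = 60 × 5.4520… = 327.123…° → H = 327.1°
= HSL(327.1°, 88.7%, 48.4%)


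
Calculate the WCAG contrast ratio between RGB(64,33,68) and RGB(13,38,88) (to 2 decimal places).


Linearize each sRGB channel c=v/255: c/12.92 if c ≤ 0.04045 else ((c+0.055)/1.055)^2.4
L = 0.2126×R_lin + 0.7152×G_lin + 0.0722×B_lin
Color 1 (64,33,68):
  R=64: 64/255≈0.2510 > 0.04045 → ((0.2510+0.055)/1.055)^2.4 ≈ 0.05127
  G=33: 33/255≈0.1294 > 0.04045 → ((0.1294+0.055)/1.055)^2.4 ≈ 0.01521
  B=68: 68/255≈0.2667 > 0.04045 → ((0.2667+0.055)/1.055)^2.4 ≈ 0.05781
  L1 = 0.2126×0.05127 + 0.7152×0.01521 + 0.0722×0.05781 ≈ 0.02595
Color 2 (13,38,88):
  R=13: 13/255≈0.0510 > 0.04045 → ((0.0510+0.055)/1.055)^2.4 ≈ 0.00402
  G=38: 38/255≈0.1490 > 0.04045 → ((0.1490+0.055)/1.055)^2.4 ≈ 0.01938
  B=88: 88/255≈0.3451 > 0.04045 → ((0.3451+0.055)/1.055)^2.4 ≈ 0.09759
  L2 = 0.2126×0.00402 + 0.7152×0.01938 + 0.0722×0.09759 ≈ 0.02176
Lighter = 0.02595, Darker = 0.02176
Ratio = (L_lighter + 0.05) / (L_darker + 0.05)
Ratio = (0.02595 + 0.05) / (0.02176 + 0.05) = 0.07595 / 0.07176 ≈ 1.0583
Ratio ≈ 1.06:1


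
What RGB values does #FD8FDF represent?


FD → 253 (R)
8F → 143 (G)
DF → 223 (B)
= RGB(253, 143, 223)


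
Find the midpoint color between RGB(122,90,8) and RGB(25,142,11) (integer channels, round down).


Midpoint: each channel = ⌊(C₁+C₂)/2⌋
R: ⌊(122+25)/2⌋ = 73
G: ⌊(90+142)/2⌋ = 116
B: ⌊(8+11)/2⌋ = 9
= RGB(73, 116, 9)


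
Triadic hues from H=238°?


Triadic: equally spaced at 120° intervals
H1 = 238°
H2 = (238 + 120) mod 360 = 358°
H3 = (238 + 240) mod 360 = 118°
Triadic = 238°, 358°, 118°


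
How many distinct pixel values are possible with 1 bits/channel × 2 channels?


Total bits = 1 bits/channel × 2 channels = 2 bits
Distinct pixel values = 2^2
= 4 pixel values


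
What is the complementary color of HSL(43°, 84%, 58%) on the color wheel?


Complement = opposite side of color wheel = hue + 180°
H' = (43 + 180) mod 360 = 223°
S and L unchanged.
= HSL(223°, 84%, 58%)


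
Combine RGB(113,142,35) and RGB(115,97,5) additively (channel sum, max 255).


Additive: each channel = min(255, C₁+C₂)
R: 113+115 = 228 → 228
G: 142+97 = 239 → 239
B: 35+5 = 40 → 40
= RGB(228, 239, 40)


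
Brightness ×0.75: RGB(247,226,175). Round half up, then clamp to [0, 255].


Multiply each channel by 0.75, round half up, clamp to [0, 255]
R: 247×0.75 = 185.25 → round → 185
G: 226×0.75 = 169.5 → round → 170
B: 175×0.75 = 131.25 → round → 131
= RGB(185, 170, 131)


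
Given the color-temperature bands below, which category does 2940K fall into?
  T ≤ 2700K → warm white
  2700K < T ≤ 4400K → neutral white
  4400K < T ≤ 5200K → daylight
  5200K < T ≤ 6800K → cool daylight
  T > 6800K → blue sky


Temperature: 2940K
2700K < 2940K ≤ 4400K → neutral white
Classification: neutral white


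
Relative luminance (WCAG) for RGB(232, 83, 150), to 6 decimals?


Linearize each channel (sRGB transfer function): c = v/255; c_lin = c/12.92 if c ≤ 0.04045, else ((c+0.055)/1.055)^2.4
  R: 232/255 ≈ 0.909804 > 0.04045 → ((0.909804+0.055)/1.055)^2.4 ≈ 0.806952
  G: 83/255 ≈ 0.325490 > 0.04045 → ((0.325490+0.055)/1.055)^2.4 ≈ 0.086500
  B: 150/255 ≈ 0.588235 > 0.04045 → ((0.588235+0.055)/1.055)^2.4 ≈ 0.304987
R_lin = 0.806952, G_lin = 0.086500, B_lin = 0.304987
L = 0.2126×R + 0.7152×G + 0.0722×B
L = 0.2126×0.806952 + 0.7152×0.086500 + 0.0722×0.304987
L ≈ 0.255443


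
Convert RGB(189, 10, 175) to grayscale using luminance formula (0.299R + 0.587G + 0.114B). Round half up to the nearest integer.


Gray = 0.299×R + 0.587×G + 0.114×B
Gray = 0.299×189 + 0.587×10 + 0.114×175
Gray = 56.511 + 5.870 + 19.950
Gray = 82.331 → round half up → 82
Gray = 82


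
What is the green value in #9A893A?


Color: #9A893A
R = 9A = 154
G = 89 = 137
B = 3A = 58
Green = 137


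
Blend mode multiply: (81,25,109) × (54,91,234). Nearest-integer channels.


Multiply: C = A×B/255, rounded to nearest integer
R: 81×54/255 = 4374/255 ≈ 17.153 → 17
G: 25×91/255 = 2275/255 ≈ 8.922 → 9
B: 109×234/255 = 25506/255 ≈ 100.024 → 100
= RGB(17, 9, 100)


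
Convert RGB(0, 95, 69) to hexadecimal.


R = 0 → 00 (hex)
G = 95 → 5F (hex)
B = 69 → 45 (hex)
Hex = #005F45


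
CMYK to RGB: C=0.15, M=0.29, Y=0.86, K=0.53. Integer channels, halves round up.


R = 255 × (1-C) × (1-K) = 255 × 0.85 × 0.47 = 101.8725 → 102
G = 255 × (1-M) × (1-K) = 255 × 0.71 × 0.47 = 85.0935 → 85
B = 255 × (1-Y) × (1-K) = 255 × 0.14 × 0.47 = 16.779 → 17
= RGB(102, 85, 17)


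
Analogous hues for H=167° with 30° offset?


Base hue: 167°
Left analog: (167 - 30) mod 360 = 137°
Right analog: (167 + 30) mod 360 = 197°
Analogous hues = 137° and 197°


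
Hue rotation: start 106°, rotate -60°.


New hue = (H + rotation) mod 360
New hue = (106 -60) mod 360
= 46 mod 360
= 46°


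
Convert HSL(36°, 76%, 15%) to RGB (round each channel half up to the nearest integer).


H=36°, S=0.76, L=0.15
C = (1-|2L-1|)×S = (1-|-0.70|)×0.76 = 0.228
H' = H/60 = 36/60 ≈ 0.6000; X = C×(1-|H' mod 2 - 1|) = 0.1368
m = L - C/2 = 0.15 - 0.114 = 0.036
Sector ⌊H'⌋ = 0 → (R',G',B') = (0.228, 0.1368, 0.0)
RGB = ((R'+m)×255, (G'+m)×255, (B'+m)×255) = (67.32, 44.064, 9.18)
Round half up → RGB(67, 44, 9)


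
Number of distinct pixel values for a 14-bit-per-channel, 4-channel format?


Total bits = 14 bits/channel × 4 channels = 56 bits
Distinct pixel values = 2^56
= 72,057,594,037,927,936 pixel values


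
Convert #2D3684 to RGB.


2D → 45 (R)
36 → 54 (G)
84 → 132 (B)
= RGB(45, 54, 132)


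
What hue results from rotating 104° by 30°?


New hue = (H + rotation) mod 360
New hue = (104 + 30) mod 360
= 134 mod 360
= 134°


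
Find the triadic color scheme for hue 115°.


Triadic: equally spaced at 120° intervals
H1 = 115°
H2 = (115 + 120) mod 360 = 235°
H3 = (115 + 240) mod 360 = 355°
Triadic = 115°, 235°, 355°


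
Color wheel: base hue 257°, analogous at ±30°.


Base hue: 257°
Left analog: (257 - 30) mod 360 = 227°
Right analog: (257 + 30) mod 360 = 287°
Analogous hues = 227° and 287°


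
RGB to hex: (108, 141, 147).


R = 108 → 6C (hex)
G = 141 → 8D (hex)
B = 147 → 93 (hex)
Hex = #6C8D93


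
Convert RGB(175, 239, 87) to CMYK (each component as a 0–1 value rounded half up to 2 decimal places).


R'=175/255≈0.6863, G'=239/255≈0.9373, B'=87/255≈0.3412
K = 1 - max(R',G',B') = 1 - 239/255 = 16/255 = 0.06274… → 0.06
(1-R'-K)/(1-K) simplifies to (max-R)/max with max = 239:
C = (239-175)/239 = 64/239 = 0.26778… → 0.27
M = (239-239)/239 = 0/239 = 0 → 0.00
Y = (239-87)/239 = 152/239 = 0.63598… → 0.64
= CMYK(0.27, 0.00, 0.64, 0.06)


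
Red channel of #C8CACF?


Color: #C8CACF
R = C8 = 200
G = CA = 202
B = CF = 207
Red = 200


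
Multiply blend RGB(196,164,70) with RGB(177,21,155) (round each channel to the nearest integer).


Multiply: C = A×B/255, rounded to nearest integer
R: 196×177/255 = 34692/255 ≈ 136.047 → 136
G: 164×21/255 = 3444/255 ≈ 13.506 → 14
B: 70×155/255 = 10850/255 ≈ 42.549 → 43
= RGB(136, 14, 43)


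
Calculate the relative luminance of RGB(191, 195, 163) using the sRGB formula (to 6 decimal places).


Linearize each channel (sRGB transfer function): c = v/255; c_lin = c/12.92 if c ≤ 0.04045, else ((c+0.055)/1.055)^2.4
  R: 191/255 ≈ 0.749020 > 0.04045 → ((0.749020+0.055)/1.055)^2.4 ≈ 0.520996
  G: 195/255 ≈ 0.764706 > 0.04045 → ((0.764706+0.055)/1.055)^2.4 ≈ 0.545724
  B: 163/255 ≈ 0.639216 > 0.04045 → ((0.639216+0.055)/1.055)^2.4 ≈ 0.366253
R_lin = 0.520996, G_lin = 0.545724, B_lin = 0.366253
L = 0.2126×R + 0.7152×G + 0.0722×B
L = 0.2126×0.520996 + 0.7152×0.545724 + 0.0722×0.366253
L ≈ 0.527509


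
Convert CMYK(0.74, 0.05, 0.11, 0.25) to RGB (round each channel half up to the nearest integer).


R = 255 × (1-C) × (1-K) = 255 × 0.26 × 0.75 = 49.725 → 50
G = 255 × (1-M) × (1-K) = 255 × 0.95 × 0.75 = 181.6875 → 182
B = 255 × (1-Y) × (1-K) = 255 × 0.89 × 0.75 = 170.2125 → 170
= RGB(50, 182, 170)


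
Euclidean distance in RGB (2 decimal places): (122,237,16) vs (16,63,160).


d = √[(R₁-R₂)² + (G₁-G₂)² + (B₁-B₂)²]
d = √[(122-16)² + (237-63)² + (16-160)²]
d = √[11236 + 30276 + 20736]
d = √62248
d ≈ 249.50


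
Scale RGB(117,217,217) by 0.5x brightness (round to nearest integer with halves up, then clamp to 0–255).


Multiply each channel by 0.5, round half up, clamp to [0, 255]
R: 117×0.5 = 58.5 → round → 59
G: 217×0.5 = 108.5 → round → 109
B: 217×0.5 = 108.5 → round → 109
= RGB(59, 109, 109)


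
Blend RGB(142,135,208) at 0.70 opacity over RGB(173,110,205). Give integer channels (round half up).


C = α×F + (1-α)×B, with 1-α = 0.30
R: 0.70×142 + 0.30×173 = 99.40 + 51.90 = 151.30 → 151
G: 0.70×135 + 0.30×110 = 94.50 + 33.00 = 127.50 → 128
B: 0.70×208 + 0.30×205 = 145.60 + 61.50 = 207.10 → 207
= RGB(151, 128, 207)


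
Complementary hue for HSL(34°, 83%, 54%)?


Complement = opposite side of color wheel = hue + 180°
H' = (34 + 180) mod 360 = 214°
S and L unchanged.
= HSL(214°, 83%, 54%)


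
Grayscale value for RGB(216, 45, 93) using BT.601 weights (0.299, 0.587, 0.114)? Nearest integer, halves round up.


Gray = 0.299×R + 0.587×G + 0.114×B
Gray = 0.299×216 + 0.587×45 + 0.114×93
Gray = 64.584 + 26.415 + 10.602
Gray = 101.601 → round half up → 102
Gray = 102


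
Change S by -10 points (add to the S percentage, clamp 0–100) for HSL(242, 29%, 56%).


Original S = 29%
Adjustment = -10 percentage points
New S = 29 + (-10) = 19
Clamp to [0, 100] → 19
= HSL(242°, 19%, 56%)


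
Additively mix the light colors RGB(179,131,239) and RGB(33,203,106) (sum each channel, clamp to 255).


Additive: each channel = min(255, C₁+C₂)
R: 179+33 = 212 → 212
G: 131+203 = 334 → 255
B: 239+106 = 345 → 255
= RGB(212, 255, 255)


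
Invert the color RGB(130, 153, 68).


Invert: (255-R, 255-G, 255-B)
R: 255-130 = 125
G: 255-153 = 102
B: 255-68 = 187
= RGB(125, 102, 187)


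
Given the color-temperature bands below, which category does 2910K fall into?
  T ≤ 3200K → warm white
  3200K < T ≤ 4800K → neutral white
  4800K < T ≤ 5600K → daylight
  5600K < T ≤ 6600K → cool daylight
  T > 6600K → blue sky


Temperature: 2910K
2910K ≤ 3200K → warm white
Classification: warm white


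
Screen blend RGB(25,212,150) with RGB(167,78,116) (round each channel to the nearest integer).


Screen: C = 255 - (255-A)×(255-B)/255, rounded to nearest integer
R: 255 - (255-25)×(255-167)/255 = 255 - 20240/255 ≈ 255 - 79.373 = 175.627 → 176
G: 255 - (255-212)×(255-78)/255 = 255 - 7611/255 ≈ 255 - 29.847 = 225.153 → 225
B: 255 - (255-150)×(255-116)/255 = 255 - 14595/255 ≈ 255 - 57.235 = 197.765 → 198
= RGB(176, 225, 198)


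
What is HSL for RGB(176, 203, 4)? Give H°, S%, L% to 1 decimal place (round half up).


Normalize: R'=176/255≈0.6902, G'=203/255≈0.7961, B'=4/255≈0.0157
Max=203/255, Min=4/255, Δ=Max-Min=199/255
L = (Max+Min)/2 = (203+4)/510 = 207/510 = 0.40588… → L = 40.6%
L ≤ 0.5 → S = Δ/(Max+Min) = 199/(203+4) = 199/207 = 0.96135… → S = 96.1%
(the 1/255 factors cancel in S and H, so raw channel differences can be used)
Max is G' → H = 60 × ((B-R)/Δ + 2) = 60 × ((4-176)/199 + 2)
  -172/199 + 2 = -0.8643… + 2 = 1.1356…
  H = 60 × 1.1356… = 68.140…° → H = 68.1°
= HSL(68.1°, 96.1%, 40.6%)


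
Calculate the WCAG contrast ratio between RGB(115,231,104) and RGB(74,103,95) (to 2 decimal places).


Linearize each sRGB channel c=v/255: c/12.92 if c ≤ 0.04045 else ((c+0.055)/1.055)^2.4
L = 0.2126×R_lin + 0.7152×G_lin + 0.0722×B_lin
Color 1 (115,231,104):
  R=115: 115/255≈0.4510 > 0.04045 → ((0.4510+0.055)/1.055)^2.4 ≈ 0.17144
  G=231: 231/255≈0.9059 > 0.04045 → ((0.9059+0.055)/1.055)^2.4 ≈ 0.79910
  B=104: 104/255≈0.4078 > 0.04045 → ((0.4078+0.055)/1.055)^2.4 ≈ 0.13843
  L1 = 0.2126×0.17144 + 0.7152×0.79910 + 0.0722×0.13843 ≈ 0.61796
Color 2 (74,103,95):
  R=74: 74/255≈0.2902 > 0.04045 → ((0.2902+0.055)/1.055)^2.4 ≈ 0.06848
  G=103: 103/255≈0.4039 > 0.04045 → ((0.4039+0.055)/1.055)^2.4 ≈ 0.13563
  B=95: 95/255≈0.3725 > 0.04045 → ((0.3725+0.055)/1.055)^2.4 ≈ 0.11444
  L2 = 0.2126×0.06848 + 0.7152×0.13563 + 0.0722×0.11444 ≈ 0.11983
Lighter = 0.61796, Darker = 0.11983
Ratio = (L_lighter + 0.05) / (L_darker + 0.05)
Ratio = (0.61796 + 0.05) / (0.11983 + 0.05) = 0.66796 / 0.16983 ≈ 3.9332
Ratio ≈ 3.93:1


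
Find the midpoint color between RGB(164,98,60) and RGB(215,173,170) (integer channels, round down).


Midpoint: each channel = ⌊(C₁+C₂)/2⌋
R: ⌊(164+215)/2⌋ = 189
G: ⌊(98+173)/2⌋ = 135
B: ⌊(60+170)/2⌋ = 115
= RGB(189, 135, 115)


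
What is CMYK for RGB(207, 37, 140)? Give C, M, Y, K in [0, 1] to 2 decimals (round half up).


R'=207/255≈0.8118, G'=37/255≈0.1451, B'=140/255≈0.5490
K = 1 - max(R',G',B') = 1 - 207/255 = 48/255 = 0.18823… → 0.19
(1-R'-K)/(1-K) simplifies to (max-R)/max with max = 207:
C = (207-207)/207 = 0/207 = 0 → 0.00
M = (207-37)/207 = 170/207 = 0.82125… → 0.82
Y = (207-140)/207 = 67/207 = 0.32367… → 0.32
= CMYK(0.00, 0.82, 0.32, 0.19)


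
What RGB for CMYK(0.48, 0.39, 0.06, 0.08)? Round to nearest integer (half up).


R = 255 × (1-C) × (1-K) = 255 × 0.52 × 0.92 = 121.992 → 122
G = 255 × (1-M) × (1-K) = 255 × 0.61 × 0.92 = 143.106 → 143
B = 255 × (1-Y) × (1-K) = 255 × 0.94 × 0.92 = 220.524 → 221
= RGB(122, 143, 221)


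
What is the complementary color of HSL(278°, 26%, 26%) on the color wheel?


Complement = opposite side of color wheel = hue + 180°
H' = (278 + 180) mod 360 = 98°
S and L unchanged.
= HSL(98°, 26%, 26%)


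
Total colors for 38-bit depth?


Colors = 2^bits = 2^38
= 274,877,906,944 colors


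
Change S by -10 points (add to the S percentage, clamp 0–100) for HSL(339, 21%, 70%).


Original S = 21%
Adjustment = -10 percentage points
New S = 21 + (-10) = 11
Clamp to [0, 100] → 11
= HSL(339°, 11%, 70%)


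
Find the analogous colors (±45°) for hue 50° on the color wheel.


Base hue: 50°
Left analog: (50 - 45) mod 360 = 5°
Right analog: (50 + 45) mod 360 = 95°
Analogous hues = 5° and 95°


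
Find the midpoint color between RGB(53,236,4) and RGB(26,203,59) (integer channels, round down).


Midpoint: each channel = ⌊(C₁+C₂)/2⌋
R: ⌊(53+26)/2⌋ = 39
G: ⌊(236+203)/2⌋ = 219
B: ⌊(4+59)/2⌋ = 31
= RGB(39, 219, 31)


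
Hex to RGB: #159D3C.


15 → 21 (R)
9D → 157 (G)
3C → 60 (B)
= RGB(21, 157, 60)


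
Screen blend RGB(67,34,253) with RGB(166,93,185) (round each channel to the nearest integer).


Screen: C = 255 - (255-A)×(255-B)/255, rounded to nearest integer
R: 255 - (255-67)×(255-166)/255 = 255 - 16732/255 ≈ 255 - 65.616 = 189.384 → 189
G: 255 - (255-34)×(255-93)/255 = 255 - 35802/255 ≈ 255 - 140.400 = 114.600 → 115
B: 255 - (255-253)×(255-185)/255 = 255 - 140/255 ≈ 255 - 0.549 = 254.451 → 254
= RGB(189, 115, 254)


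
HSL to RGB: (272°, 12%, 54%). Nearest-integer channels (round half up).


H=272°, S=0.12, L=0.54
C = (1-|2L-1|)×S = (1-|0.08|)×0.12 = 0.1104
H' = H/60 = 272/60 ≈ 4.5333; X = C×(1-|H' mod 2 - 1|) = 0.05888
m = L - C/2 = 0.54 - 0.0552 = 0.4848
Sector ⌊H'⌋ = 4 → (R',G',B') = (0.05888, 0.0, 0.1104)
RGB = ((R'+m)×255, (G'+m)×255, (B'+m)×255) = (138.6384, 123.624, 151.776)
Round half up → RGB(139, 124, 152)


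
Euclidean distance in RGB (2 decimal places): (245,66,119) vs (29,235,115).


d = √[(R₁-R₂)² + (G₁-G₂)² + (B₁-B₂)²]
d = √[(245-29)² + (66-235)² + (119-115)²]
d = √[46656 + 28561 + 16]
d = √75233
d ≈ 274.29


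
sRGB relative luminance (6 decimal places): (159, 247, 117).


Linearize each channel (sRGB transfer function): c = v/255; c_lin = c/12.92 if c ≤ 0.04045, else ((c+0.055)/1.055)^2.4
  R: 159/255 ≈ 0.623529 > 0.04045 → ((0.623529+0.055)/1.055)^2.4 ≈ 0.346704
  G: 247/255 ≈ 0.968627 > 0.04045 → ((0.968627+0.055)/1.055)^2.4 ≈ 0.930111
  B: 117/255 ≈ 0.458824 > 0.04045 → ((0.458824+0.055)/1.055)^2.4 ≈ 0.177888
R_lin = 0.346704, G_lin = 0.930111, B_lin = 0.177888
L = 0.2126×R + 0.7152×G + 0.0722×B
L = 0.2126×0.346704 + 0.7152×0.930111 + 0.0722×0.177888
L ≈ 0.751768


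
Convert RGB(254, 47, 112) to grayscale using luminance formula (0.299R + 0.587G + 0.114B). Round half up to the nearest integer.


Gray = 0.299×R + 0.587×G + 0.114×B
Gray = 0.299×254 + 0.587×47 + 0.114×112
Gray = 75.946 + 27.589 + 12.768
Gray = 116.303 → round half up → 116
Gray = 116


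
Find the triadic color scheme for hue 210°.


Triadic: equally spaced at 120° intervals
H1 = 210°
H2 = (210 + 120) mod 360 = 330°
H3 = (210 + 240) mod 360 = 90°
Triadic = 210°, 330°, 90°


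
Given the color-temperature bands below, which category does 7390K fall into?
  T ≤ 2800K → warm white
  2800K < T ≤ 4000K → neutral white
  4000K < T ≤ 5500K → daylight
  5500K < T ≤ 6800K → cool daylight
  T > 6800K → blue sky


Temperature: 7390K
7390K > 6800K → blue sky
Classification: blue sky


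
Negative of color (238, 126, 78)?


Invert: (255-R, 255-G, 255-B)
R: 255-238 = 17
G: 255-126 = 129
B: 255-78 = 177
= RGB(17, 129, 177)


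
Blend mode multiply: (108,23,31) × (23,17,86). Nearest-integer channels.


Multiply: C = A×B/255, rounded to nearest integer
R: 108×23/255 = 2484/255 ≈ 9.741 → 10
G: 23×17/255 = 391/255 ≈ 1.533 → 2
B: 31×86/255 = 2666/255 ≈ 10.455 → 10
= RGB(10, 2, 10)


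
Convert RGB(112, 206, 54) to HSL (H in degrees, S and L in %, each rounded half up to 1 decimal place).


Normalize: R'=112/255≈0.4392, G'=206/255≈0.8078, B'=54/255≈0.2118
Max=206/255, Min=54/255, Δ=Max-Min=152/255
L = (Max+Min)/2 = (206+54)/510 = 260/510 = 0.50980… → L = 51.0%
L > 0.5 → S = Δ/(2-Max-Min) = 152/(510-206-54) = 152/250 = 0.608 → S = 60.8%
(the 1/255 factors cancel in S and H, so raw channel differences can be used)
Max is G' → H = 60 × ((B-R)/Δ + 2) = 60 × ((54-112)/152 + 2)
  -58/152 + 2 = -0.3815… + 2 = 1.6184…
  H = 60 × 1.6184… = 97.105…° → H = 97.1°
= HSL(97.1°, 60.8%, 51.0%)


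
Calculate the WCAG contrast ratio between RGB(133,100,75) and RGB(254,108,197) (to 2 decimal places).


Linearize each sRGB channel c=v/255: c/12.92 if c ≤ 0.04045 else ((c+0.055)/1.055)^2.4
L = 0.2126×R_lin + 0.7152×G_lin + 0.0722×B_lin
Color 1 (133,100,75):
  R=133: 133/255≈0.5216 > 0.04045 → ((0.5216+0.055)/1.055)^2.4 ≈ 0.23455
  G=100: 100/255≈0.3922 > 0.04045 → ((0.3922+0.055)/1.055)^2.4 ≈ 0.12744
  B=75: 75/255≈0.2941 > 0.04045 → ((0.2941+0.055)/1.055)^2.4 ≈ 0.07036
  L1 = 0.2126×0.23455 + 0.7152×0.12744 + 0.0722×0.07036 ≈ 0.14609
Color 2 (254,108,197):
  R=254: 254/255≈0.9961 > 0.04045 → ((0.9961+0.055)/1.055)^2.4 ≈ 0.99110
  G=108: 108/255≈0.4235 > 0.04045 → ((0.4235+0.055)/1.055)^2.4 ≈ 0.14996
  B=197: 197/255≈0.7725 > 0.04045 → ((0.7725+0.055)/1.055)^2.4 ≈ 0.55834
  L2 = 0.2126×0.99110 + 0.7152×0.14996 + 0.0722×0.55834 ≈ 0.35827
Lighter = 0.35827, Darker = 0.14609
Ratio = (L_lighter + 0.05) / (L_darker + 0.05)
Ratio = (0.35827 + 0.05) / (0.14609 + 0.05) = 0.40827 / 0.19609 ≈ 2.0821
Ratio ≈ 2.08:1


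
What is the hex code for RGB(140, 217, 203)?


R = 140 → 8C (hex)
G = 217 → D9 (hex)
B = 203 → CB (hex)
Hex = #8CD9CB


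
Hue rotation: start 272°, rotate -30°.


New hue = (H + rotation) mod 360
New hue = (272 -30) mod 360
= 242 mod 360
= 242°


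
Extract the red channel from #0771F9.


Color: #0771F9
R = 07 = 7
G = 71 = 113
B = F9 = 249
Red = 7


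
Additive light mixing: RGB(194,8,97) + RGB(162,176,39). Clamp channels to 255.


Additive: each channel = min(255, C₁+C₂)
R: 194+162 = 356 → 255
G: 8+176 = 184 → 184
B: 97+39 = 136 → 136
= RGB(255, 184, 136)


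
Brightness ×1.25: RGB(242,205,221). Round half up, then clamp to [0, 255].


Multiply each channel by 1.25, round half up, clamp to [0, 255]
R: 242×1.25 = 302.5 → round → 303 → clamp → 255
G: 205×1.25 = 256.25 → round → 256 → clamp → 255
B: 221×1.25 = 276.25 → round → 276 → clamp → 255
= RGB(255, 255, 255)


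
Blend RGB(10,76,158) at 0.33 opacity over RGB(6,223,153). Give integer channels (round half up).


C = α×F + (1-α)×B, with 1-α = 0.67
R: 0.33×10 + 0.67×6 = 3.30 + 4.02 = 7.32 → 7
G: 0.33×76 + 0.67×223 = 25.08 + 149.41 = 174.49 → 174
B: 0.33×158 + 0.67×153 = 52.14 + 102.51 = 154.65 → 155
= RGB(7, 174, 155)


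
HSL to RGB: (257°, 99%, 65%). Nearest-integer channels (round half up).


H=257°, S=0.99, L=0.65
C = (1-|2L-1|)×S = (1-|0.30|)×0.99 = 0.693
H' = H/60 = 257/60 ≈ 4.2833; X = C×(1-|H' mod 2 - 1|) = 0.19635
m = L - C/2 = 0.65 - 0.3465 = 0.3035
Sector ⌊H'⌋ = 4 → (R',G',B') = (0.19635, 0.0, 0.693)
RGB = ((R'+m)×255, (G'+m)×255, (B'+m)×255) = (127.46175, 77.3925, 254.1075)
Round half up → RGB(127, 77, 254)


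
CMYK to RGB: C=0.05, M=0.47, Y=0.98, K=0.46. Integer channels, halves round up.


R = 255 × (1-C) × (1-K) = 255 × 0.95 × 0.54 = 130.815 → 131
G = 255 × (1-M) × (1-K) = 255 × 0.53 × 0.54 = 72.981 → 73
B = 255 × (1-Y) × (1-K) = 255 × 0.02 × 0.54 = 2.754 → 3
= RGB(131, 73, 3)


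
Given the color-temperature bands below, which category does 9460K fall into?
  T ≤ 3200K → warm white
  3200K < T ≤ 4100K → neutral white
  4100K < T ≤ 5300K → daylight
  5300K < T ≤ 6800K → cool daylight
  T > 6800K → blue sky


Temperature: 9460K
9460K > 6800K → blue sky
Classification: blue sky


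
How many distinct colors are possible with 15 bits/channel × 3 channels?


Total bits = 15 bits/channel × 3 channels = 45 bits
Distinct colors = 2^45
= 35,184,372,088,832 colors


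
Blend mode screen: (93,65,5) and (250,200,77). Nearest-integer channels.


Screen: C = 255 - (255-A)×(255-B)/255, rounded to nearest integer
R: 255 - (255-93)×(255-250)/255 = 255 - 810/255 ≈ 255 - 3.176 = 251.824 → 252
G: 255 - (255-65)×(255-200)/255 = 255 - 10450/255 ≈ 255 - 40.980 = 214.020 → 214
B: 255 - (255-5)×(255-77)/255 = 255 - 44500/255 ≈ 255 - 174.510 = 80.490 → 80
= RGB(252, 214, 80)


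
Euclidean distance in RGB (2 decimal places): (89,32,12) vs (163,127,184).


d = √[(R₁-R₂)² + (G₁-G₂)² + (B₁-B₂)²]
d = √[(89-163)² + (32-127)² + (12-184)²]
d = √[5476 + 9025 + 29584]
d = √44085
d ≈ 209.96


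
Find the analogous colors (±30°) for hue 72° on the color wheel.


Base hue: 72°
Left analog: (72 - 30) mod 360 = 42°
Right analog: (72 + 30) mod 360 = 102°
Analogous hues = 42° and 102°


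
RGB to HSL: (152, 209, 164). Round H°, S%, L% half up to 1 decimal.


Normalize: R'=152/255≈0.5961, G'=209/255≈0.8196, B'=164/255≈0.6431
Max=209/255, Min=152/255, Δ=Max-Min=57/255
L = (Max+Min)/2 = (209+152)/510 = 361/510 = 0.70784… → L = 70.8%
L > 0.5 → S = Δ/(2-Max-Min) = 57/(510-209-152) = 57/149 = 0.38255… → S = 38.3%
(the 1/255 factors cancel in S and H, so raw channel differences can be used)
Max is G' → H = 60 × ((B-R)/Δ + 2) = 60 × ((164-152)/57 + 2)
  12/57 + 2 = 0.2105… + 2 = 2.2105…
  H = 60 × 2.2105… = 132.631…° → H = 132.6°
= HSL(132.6°, 38.3%, 70.8%)


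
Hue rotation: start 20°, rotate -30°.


New hue = (H + rotation) mod 360
New hue = (20 -30) mod 360
= -10 mod 360
= 350°


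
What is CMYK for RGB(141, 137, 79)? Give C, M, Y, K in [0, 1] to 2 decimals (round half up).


R'=141/255≈0.5529, G'=137/255≈0.5373, B'=79/255≈0.3098
K = 1 - max(R',G',B') = 1 - 141/255 = 114/255 = 0.44705… → 0.45
(1-R'-K)/(1-K) simplifies to (max-R)/max with max = 141:
C = (141-141)/141 = 0/141 = 0 → 0.00
M = (141-137)/141 = 4/141 = 0.02836… → 0.03
Y = (141-79)/141 = 62/141 = 0.43971… → 0.44
= CMYK(0.00, 0.03, 0.44, 0.45)


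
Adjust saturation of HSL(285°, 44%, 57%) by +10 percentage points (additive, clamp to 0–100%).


Original S = 44%
Adjustment = +10 percentage points
New S = 44 + (10) = 54
Clamp to [0, 100] → 54
= HSL(285°, 54%, 57%)


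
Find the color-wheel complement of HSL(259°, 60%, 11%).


Complement = opposite side of color wheel = hue + 180°
H' = (259 + 180) mod 360 = 79°
S and L unchanged.
= HSL(79°, 60%, 11%)


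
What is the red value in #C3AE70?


Color: #C3AE70
R = C3 = 195
G = AE = 174
B = 70 = 112
Red = 195


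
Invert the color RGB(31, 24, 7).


Invert: (255-R, 255-G, 255-B)
R: 255-31 = 224
G: 255-24 = 231
B: 255-7 = 248
= RGB(224, 231, 248)


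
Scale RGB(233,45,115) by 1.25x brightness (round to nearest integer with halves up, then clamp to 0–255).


Multiply each channel by 1.25, round half up, clamp to [0, 255]
R: 233×1.25 = 291.25 → round → 291 → clamp → 255
G: 45×1.25 = 56.25 → round → 56
B: 115×1.25 = 143.75 → round → 144
= RGB(255, 56, 144)


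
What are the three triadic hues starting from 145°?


Triadic: equally spaced at 120° intervals
H1 = 145°
H2 = (145 + 120) mod 360 = 265°
H3 = (145 + 240) mod 360 = 25°
Triadic = 145°, 265°, 25°


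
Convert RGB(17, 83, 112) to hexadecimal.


R = 17 → 11 (hex)
G = 83 → 53 (hex)
B = 112 → 70 (hex)
Hex = #115370


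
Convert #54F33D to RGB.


54 → 84 (R)
F3 → 243 (G)
3D → 61 (B)
= RGB(84, 243, 61)


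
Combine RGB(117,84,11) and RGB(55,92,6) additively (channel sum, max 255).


Additive: each channel = min(255, C₁+C₂)
R: 117+55 = 172 → 172
G: 84+92 = 176 → 176
B: 11+6 = 17 → 17
= RGB(172, 176, 17)


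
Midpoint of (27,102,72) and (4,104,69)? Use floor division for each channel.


Midpoint: each channel = ⌊(C₁+C₂)/2⌋
R: ⌊(27+4)/2⌋ = 15
G: ⌊(102+104)/2⌋ = 103
B: ⌊(72+69)/2⌋ = 70
= RGB(15, 103, 70)


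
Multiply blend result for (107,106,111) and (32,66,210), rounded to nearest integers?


Multiply: C = A×B/255, rounded to nearest integer
R: 107×32/255 = 3424/255 ≈ 13.427 → 13
G: 106×66/255 = 6996/255 ≈ 27.435 → 27
B: 111×210/255 = 23310/255 ≈ 91.412 → 91
= RGB(13, 27, 91)


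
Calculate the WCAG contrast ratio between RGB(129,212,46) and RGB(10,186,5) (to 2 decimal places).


Linearize each sRGB channel c=v/255: c/12.92 if c ≤ 0.04045 else ((c+0.055)/1.055)^2.4
L = 0.2126×R_lin + 0.7152×G_lin + 0.0722×B_lin
Color 1 (129,212,46):
  R=129: 129/255≈0.5059 > 0.04045 → ((0.5059+0.055)/1.055)^2.4 ≈ 0.21953
  G=212: 212/255≈0.8314 > 0.04045 → ((0.8314+0.055)/1.055)^2.4 ≈ 0.65837
  B=46: 46/255≈0.1804 > 0.04045 → ((0.1804+0.055)/1.055)^2.4 ≈ 0.02732
  L1 = 0.2126×0.21953 + 0.7152×0.65837 + 0.0722×0.02732 ≈ 0.51951
Color 2 (10,186,5):
  R=10: 10/255≈0.0392 ≤ 0.04045 → 0.0392/12.92 ≈ 0.00304
  G=186: 186/255≈0.7294 > 0.04045 → ((0.7294+0.055)/1.055)^2.4 ≈ 0.49102
  B=5: 5/255≈0.0196 ≤ 0.04045 → 0.0196/12.92 ≈ 0.00152
  L2 = 0.2126×0.00304 + 0.7152×0.49102 + 0.0722×0.00152 ≈ 0.35193
Lighter = 0.51951, Darker = 0.35193
Ratio = (L_lighter + 0.05) / (L_darker + 0.05)
Ratio = (0.51951 + 0.05) / (0.35193 + 0.05) = 0.56951 / 0.40193 ≈ 1.4169
Ratio ≈ 1.42:1


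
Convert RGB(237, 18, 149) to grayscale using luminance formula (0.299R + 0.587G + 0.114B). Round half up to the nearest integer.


Gray = 0.299×R + 0.587×G + 0.114×B
Gray = 0.299×237 + 0.587×18 + 0.114×149
Gray = 70.863 + 10.566 + 16.986
Gray = 98.415 → round half up → 98
Gray = 98


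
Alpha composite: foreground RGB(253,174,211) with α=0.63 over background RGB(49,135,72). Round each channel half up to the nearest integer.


C = α×F + (1-α)×B, with 1-α = 0.37
R: 0.63×253 + 0.37×49 = 159.39 + 18.13 = 177.52 → 178
G: 0.63×174 + 0.37×135 = 109.62 + 49.95 = 159.57 → 160
B: 0.63×211 + 0.37×72 = 132.93 + 26.64 = 159.57 → 160
= RGB(178, 160, 160)
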